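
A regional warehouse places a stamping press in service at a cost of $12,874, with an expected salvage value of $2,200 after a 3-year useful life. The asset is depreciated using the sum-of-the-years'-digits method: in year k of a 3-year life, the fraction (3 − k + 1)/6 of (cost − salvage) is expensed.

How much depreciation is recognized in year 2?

$3,558

Depreciable base = $12,874 − $2,200 = $10,674.
Sum of the years' digits = 3+2+1 = 6.
Year 1: $10,674 × 3/6 = $5,337. Book value $7,537.
Year 2: $10,674 × 2/6 = $3,558. Book value $3,979.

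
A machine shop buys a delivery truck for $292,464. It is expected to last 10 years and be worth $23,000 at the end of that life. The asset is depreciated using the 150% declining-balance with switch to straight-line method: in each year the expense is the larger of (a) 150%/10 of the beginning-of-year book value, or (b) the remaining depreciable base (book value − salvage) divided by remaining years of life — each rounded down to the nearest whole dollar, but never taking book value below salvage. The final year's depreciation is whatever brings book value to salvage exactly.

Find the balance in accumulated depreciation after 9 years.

Depreciable base = $292,464 − $23,000 = $269,464.
Year 1: DB = ⌊$292,464 × 150%/10⌋ = $43,869; SL = ⌊$269,464/10⌋ = $26,946 → take DB $43,869. Book value $248,595.
Year 2: DB = ⌊$248,595 × 150%/10⌋ = $37,289; SL = ⌊$225,595/9⌋ = $25,066 → take DB $37,289. Book value $211,306.
Year 3: DB = ⌊$211,306 × 150%/10⌋ = $31,695; SL = ⌊$188,306/8⌋ = $23,538 → take DB $31,695. Book value $179,611.
Year 4: DB = ⌊$179,611 × 150%/10⌋ = $26,941; SL = ⌊$156,611/7⌋ = $22,373 → take DB $26,941. Book value $152,670.
Year 5: DB = ⌊$152,670 × 150%/10⌋ = $22,900; SL = ⌊$129,670/6⌋ = $21,611 → take DB $22,900. Book value $129,770.
Year 6: DB = ⌊$129,770 × 150%/10⌋ = $19,465; SL = ⌊$106,770/5⌋ = $21,354 → take SL $21,354. Book value $108,416.
Year 7: DB = ⌊$108,416 × 150%/10⌋ = $16,262; SL = ⌊$85,416/4⌋ = $21,354 → take SL $21,354. Book value $87,062.
Year 8: DB = ⌊$87,062 × 150%/10⌋ = $13,059; SL = ⌊$64,062/3⌋ = $21,354 → take SL $21,354. Book value $65,708.
Year 9: DB = ⌊$65,708 × 150%/10⌋ = $9,856; SL = ⌊$42,708/2⌋ = $21,354 → take SL $21,354. Book value $44,354.
Accumulated through year 9 = $292,464 − $44,354 = $248,110.

$248,110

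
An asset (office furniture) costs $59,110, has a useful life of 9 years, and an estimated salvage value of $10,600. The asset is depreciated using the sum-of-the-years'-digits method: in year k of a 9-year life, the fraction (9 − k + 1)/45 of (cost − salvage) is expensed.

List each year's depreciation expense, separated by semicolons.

Depreciable base = $59,110 − $10,600 = $48,510.
Sum of the years' digits = 9+8+7+6+5+4+3+2+1 = 45.
Year 1: $48,510 × 9/45 = $9,702. Book value $49,408.
Year 2: $48,510 × 8/45 = $8,624. Book value $40,784.
Year 3: $48,510 × 7/45 = $7,546. Book value $33,238.
Year 4: $48,510 × 6/45 = $6,468. Book value $26,770.
Year 5: $48,510 × 5/45 = $5,390. Book value $21,380.
Year 6: $48,510 × 4/45 = $4,312. Book value $17,068.
Year 7: $48,510 × 3/45 = $3,234. Book value $13,834.
Year 8: $48,510 × 2/45 = $2,156. Book value $11,678.
Year 9: $48,510 × 1/45 = $1,078. Book value $10,600.

$9,702; $8,624; $7,546; $6,468; $5,390; $4,312; $3,234; $2,156; $1,078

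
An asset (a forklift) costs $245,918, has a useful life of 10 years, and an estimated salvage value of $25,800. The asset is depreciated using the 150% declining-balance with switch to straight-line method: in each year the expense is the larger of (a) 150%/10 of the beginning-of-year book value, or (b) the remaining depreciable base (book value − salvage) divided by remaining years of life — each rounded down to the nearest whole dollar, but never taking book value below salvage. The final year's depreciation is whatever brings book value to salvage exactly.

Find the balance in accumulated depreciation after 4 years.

Depreciable base = $245,918 − $25,800 = $220,118.
Year 1: DB = ⌊$245,918 × 150%/10⌋ = $36,887; SL = ⌊$220,118/10⌋ = $22,011 → take DB $36,887. Book value $209,031.
Year 2: DB = ⌊$209,031 × 150%/10⌋ = $31,354; SL = ⌊$183,231/9⌋ = $20,359 → take DB $31,354. Book value $177,677.
Year 3: DB = ⌊$177,677 × 150%/10⌋ = $26,651; SL = ⌊$151,877/8⌋ = $18,984 → take DB $26,651. Book value $151,026.
Year 4: DB = ⌊$151,026 × 150%/10⌋ = $22,653; SL = ⌊$125,226/7⌋ = $17,889 → take DB $22,653. Book value $128,373.
Accumulated through year 4 = $245,918 − $128,373 = $117,545.

$117,545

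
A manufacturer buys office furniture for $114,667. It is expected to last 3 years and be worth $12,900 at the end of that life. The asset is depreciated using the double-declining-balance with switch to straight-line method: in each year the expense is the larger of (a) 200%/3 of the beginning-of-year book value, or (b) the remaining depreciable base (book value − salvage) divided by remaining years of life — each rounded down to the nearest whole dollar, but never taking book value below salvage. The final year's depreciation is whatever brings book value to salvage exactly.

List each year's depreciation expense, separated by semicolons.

$76,444; $25,323; $0

Depreciable base = $114,667 − $12,900 = $101,767.
Year 1: DB = ⌊$114,667 × 200%/3⌋ = $76,444; SL = ⌊$101,767/3⌋ = $33,922 → take DB $76,444. Book value $38,223.
Year 2: DB = ⌊$38,223 × 200%/3⌋ = $25,482; SL = ⌊$25,323/2⌋ = $12,661 → take DB $25,482, capped at $25,323. Book value $12,900.
Year 3 (final): $12,900 − $12,900 = $0. Book value $12,900.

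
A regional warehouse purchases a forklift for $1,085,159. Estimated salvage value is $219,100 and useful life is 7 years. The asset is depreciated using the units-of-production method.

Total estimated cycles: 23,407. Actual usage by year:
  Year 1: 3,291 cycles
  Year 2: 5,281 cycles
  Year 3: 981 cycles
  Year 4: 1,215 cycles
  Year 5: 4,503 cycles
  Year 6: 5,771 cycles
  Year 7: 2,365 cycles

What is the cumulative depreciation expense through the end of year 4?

$398,416

Depreciable base = $1,085,159 − $219,100 = $866,059.
Rate = $866,059 / 23,407 cycles = $37 per cycle.
Year 1: 3,291 × $37 = $121,767. Book value $963,392.
Year 2: 5,281 × $37 = $195,397. Book value $767,995.
Year 3: 981 × $37 = $36,297. Book value $731,698.
Year 4: 1,215 × $37 = $44,955. Book value $686,743.
Accumulated through year 4 = $1,085,159 − $686,743 = $398,416.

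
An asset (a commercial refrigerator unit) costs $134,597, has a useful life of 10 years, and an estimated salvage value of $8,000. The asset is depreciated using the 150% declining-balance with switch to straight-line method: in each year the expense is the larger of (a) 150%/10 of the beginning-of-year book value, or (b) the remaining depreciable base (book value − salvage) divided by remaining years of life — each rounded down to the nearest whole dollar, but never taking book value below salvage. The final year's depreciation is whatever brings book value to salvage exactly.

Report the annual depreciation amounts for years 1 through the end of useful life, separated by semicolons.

$20,189; $17,161; $14,587; $12,399; $10,539; $10,344; $10,344; $10,344; $10,345; $10,345

Depreciable base = $134,597 − $8,000 = $126,597.
Year 1: DB = ⌊$134,597 × 150%/10⌋ = $20,189; SL = ⌊$126,597/10⌋ = $12,659 → take DB $20,189. Book value $114,408.
Year 2: DB = ⌊$114,408 × 150%/10⌋ = $17,161; SL = ⌊$106,408/9⌋ = $11,823 → take DB $17,161. Book value $97,247.
Year 3: DB = ⌊$97,247 × 150%/10⌋ = $14,587; SL = ⌊$89,247/8⌋ = $11,155 → take DB $14,587. Book value $82,660.
Year 4: DB = ⌊$82,660 × 150%/10⌋ = $12,399; SL = ⌊$74,660/7⌋ = $10,665 → take DB $12,399. Book value $70,261.
Year 5: DB = ⌊$70,261 × 150%/10⌋ = $10,539; SL = ⌊$62,261/6⌋ = $10,376 → take DB $10,539. Book value $59,722.
Year 6: DB = ⌊$59,722 × 150%/10⌋ = $8,958; SL = ⌊$51,722/5⌋ = $10,344 → take SL $10,344. Book value $49,378.
Year 7: DB = ⌊$49,378 × 150%/10⌋ = $7,406; SL = ⌊$41,378/4⌋ = $10,344 → take SL $10,344. Book value $39,034.
Year 8: DB = ⌊$39,034 × 150%/10⌋ = $5,855; SL = ⌊$31,034/3⌋ = $10,344 → take SL $10,344. Book value $28,690.
Year 9: DB = ⌊$28,690 × 150%/10⌋ = $4,303; SL = ⌊$20,690/2⌋ = $10,345 → take SL $10,345. Book value $18,345.
Year 10 (final): $18,345 − $8,000 = $10,345. Book value $8,000.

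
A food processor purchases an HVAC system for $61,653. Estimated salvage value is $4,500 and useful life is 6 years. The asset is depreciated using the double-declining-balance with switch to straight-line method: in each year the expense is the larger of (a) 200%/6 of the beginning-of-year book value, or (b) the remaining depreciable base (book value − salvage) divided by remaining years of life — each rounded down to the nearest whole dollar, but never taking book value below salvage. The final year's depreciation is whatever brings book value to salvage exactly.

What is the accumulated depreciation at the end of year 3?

$43,385

Depreciable base = $61,653 − $4,500 = $57,153.
Year 1: DB = ⌊$61,653 × 200%/6⌋ = $20,551; SL = ⌊$57,153/6⌋ = $9,525 → take DB $20,551. Book value $41,102.
Year 2: DB = ⌊$41,102 × 200%/6⌋ = $13,700; SL = ⌊$36,602/5⌋ = $7,320 → take DB $13,700. Book value $27,402.
Year 3: DB = ⌊$27,402 × 200%/6⌋ = $9,134; SL = ⌊$22,902/4⌋ = $5,725 → take DB $9,134. Book value $18,268.
Accumulated through year 3 = $61,653 − $18,268 = $43,385.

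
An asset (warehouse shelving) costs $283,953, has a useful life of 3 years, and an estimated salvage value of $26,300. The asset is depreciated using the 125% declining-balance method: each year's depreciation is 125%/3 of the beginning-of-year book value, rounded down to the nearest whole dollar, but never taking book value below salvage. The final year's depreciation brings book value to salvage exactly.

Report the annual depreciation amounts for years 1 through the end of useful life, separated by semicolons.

Depreciable base = $283,953 − $26,300 = $257,653.
Year 1: ⌊$283,953 × 125%/3⌋ = $118,313. Book value $165,640.
Year 2: ⌊$165,640 × 125%/3⌋ = $69,016. Book value $96,624.
Year 3 (final): $96,624 − $26,300 = $70,324. Book value $26,300.

$118,313; $69,016; $70,324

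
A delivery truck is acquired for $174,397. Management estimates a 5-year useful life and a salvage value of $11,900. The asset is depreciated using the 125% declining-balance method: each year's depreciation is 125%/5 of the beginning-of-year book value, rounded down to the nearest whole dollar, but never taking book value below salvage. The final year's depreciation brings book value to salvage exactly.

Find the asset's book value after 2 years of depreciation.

Depreciable base = $174,397 − $11,900 = $162,497.
Year 1: ⌊$174,397 × 125%/5⌋ = $43,599. Book value $130,798.
Year 2: ⌊$130,798 × 125%/5⌋ = $32,699. Book value $98,099.

$98,099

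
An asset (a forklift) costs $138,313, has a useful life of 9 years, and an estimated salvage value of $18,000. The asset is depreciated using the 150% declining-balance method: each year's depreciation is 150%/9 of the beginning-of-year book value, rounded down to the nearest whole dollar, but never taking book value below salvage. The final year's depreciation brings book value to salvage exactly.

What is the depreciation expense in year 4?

$13,340

Depreciable base = $138,313 − $18,000 = $120,313.
Year 1: ⌊$138,313 × 150%/9⌋ = $23,052. Book value $115,261.
Year 2: ⌊$115,261 × 150%/9⌋ = $19,210. Book value $96,051.
Year 3: ⌊$96,051 × 150%/9⌋ = $16,008. Book value $80,043.
Year 4: ⌊$80,043 × 150%/9⌋ = $13,340. Book value $66,703.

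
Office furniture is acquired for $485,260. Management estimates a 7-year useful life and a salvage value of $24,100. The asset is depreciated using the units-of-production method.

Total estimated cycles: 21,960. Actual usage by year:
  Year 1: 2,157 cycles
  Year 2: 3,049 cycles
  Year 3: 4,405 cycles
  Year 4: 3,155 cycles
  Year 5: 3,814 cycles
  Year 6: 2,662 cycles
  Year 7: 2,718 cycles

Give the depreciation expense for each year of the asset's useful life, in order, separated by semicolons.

$45,297; $64,029; $92,505; $66,255; $80,094; $55,902; $57,078

Depreciable base = $485,260 − $24,100 = $461,160.
Rate = $461,160 / 21,960 cycles = $21 per cycle.
Year 1: 2,157 × $21 = $45,297. Book value $439,963.
Year 2: 3,049 × $21 = $64,029. Book value $375,934.
Year 3: 4,405 × $21 = $92,505. Book value $283,429.
Year 4: 3,155 × $21 = $66,255. Book value $217,174.
Year 5: 3,814 × $21 = $80,094. Book value $137,080.
Year 6: 2,662 × $21 = $55,902. Book value $81,178.
Year 7: 2,718 × $21 = $57,078. Book value $24,100.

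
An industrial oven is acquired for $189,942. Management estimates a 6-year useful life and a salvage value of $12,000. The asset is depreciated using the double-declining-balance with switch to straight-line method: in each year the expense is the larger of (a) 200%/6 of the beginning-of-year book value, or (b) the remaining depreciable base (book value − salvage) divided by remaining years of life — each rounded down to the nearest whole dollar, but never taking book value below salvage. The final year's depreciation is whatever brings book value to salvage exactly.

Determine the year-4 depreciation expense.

$18,760

Depreciable base = $189,942 − $12,000 = $177,942.
Year 1: DB = ⌊$189,942 × 200%/6⌋ = $63,314; SL = ⌊$177,942/6⌋ = $29,657 → take DB $63,314. Book value $126,628.
Year 2: DB = ⌊$126,628 × 200%/6⌋ = $42,209; SL = ⌊$114,628/5⌋ = $22,925 → take DB $42,209. Book value $84,419.
Year 3: DB = ⌊$84,419 × 200%/6⌋ = $28,139; SL = ⌊$72,419/4⌋ = $18,104 → take DB $28,139. Book value $56,280.
Year 4: DB = ⌊$56,280 × 200%/6⌋ = $18,760; SL = ⌊$44,280/3⌋ = $14,760 → take DB $18,760. Book value $37,520.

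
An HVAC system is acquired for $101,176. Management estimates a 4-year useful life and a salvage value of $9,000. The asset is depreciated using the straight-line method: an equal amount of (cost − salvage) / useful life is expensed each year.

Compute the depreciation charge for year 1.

Depreciable base = $101,176 − $9,000 = $92,176.
Annual expense = $92,176 / 4 = $23,044.

$23,044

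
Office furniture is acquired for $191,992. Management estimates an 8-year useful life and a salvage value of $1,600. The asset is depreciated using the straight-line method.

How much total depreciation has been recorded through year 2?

Depreciable base = $191,992 − $1,600 = $190,392.
Annual expense = $190,392 / 8 = $23,799.
End of year 1: book value $168,193.
End of year 2: book value $144,394.
Accumulated through year 2 = $191,992 − $144,394 = $47,598.

$47,598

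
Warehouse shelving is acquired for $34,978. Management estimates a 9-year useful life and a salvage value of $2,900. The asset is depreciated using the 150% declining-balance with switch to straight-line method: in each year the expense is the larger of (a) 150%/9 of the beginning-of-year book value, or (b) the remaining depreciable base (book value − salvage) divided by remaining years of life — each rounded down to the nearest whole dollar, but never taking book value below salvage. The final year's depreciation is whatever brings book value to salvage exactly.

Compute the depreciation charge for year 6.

$2,789

Depreciable base = $34,978 − $2,900 = $32,078.
Year 1: DB = ⌊$34,978 × 150%/9⌋ = $5,829; SL = ⌊$32,078/9⌋ = $3,564 → take DB $5,829. Book value $29,149.
Year 2: DB = ⌊$29,149 × 150%/9⌋ = $4,858; SL = ⌊$26,249/8⌋ = $3,281 → take DB $4,858. Book value $24,291.
Year 3: DB = ⌊$24,291 × 150%/9⌋ = $4,048; SL = ⌊$21,391/7⌋ = $3,055 → take DB $4,048. Book value $20,243.
Year 4: DB = ⌊$20,243 × 150%/9⌋ = $3,373; SL = ⌊$17,343/6⌋ = $2,890 → take DB $3,373. Book value $16,870.
Year 5: DB = ⌊$16,870 × 150%/9⌋ = $2,811; SL = ⌊$13,970/5⌋ = $2,794 → take DB $2,811. Book value $14,059.
Year 6: DB = ⌊$14,059 × 150%/9⌋ = $2,343; SL = ⌊$11,159/4⌋ = $2,789 → take SL $2,789. Book value $11,270.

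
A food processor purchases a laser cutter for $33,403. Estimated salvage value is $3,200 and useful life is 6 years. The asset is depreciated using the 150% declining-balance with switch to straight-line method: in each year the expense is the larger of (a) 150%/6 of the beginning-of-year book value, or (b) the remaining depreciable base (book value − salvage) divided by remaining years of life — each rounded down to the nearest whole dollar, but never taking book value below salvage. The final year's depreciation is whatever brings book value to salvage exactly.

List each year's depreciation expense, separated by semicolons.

$8,350; $6,263; $4,697; $3,631; $3,631; $3,631

Depreciable base = $33,403 − $3,200 = $30,203.
Year 1: DB = ⌊$33,403 × 150%/6⌋ = $8,350; SL = ⌊$30,203/6⌋ = $5,033 → take DB $8,350. Book value $25,053.
Year 2: DB = ⌊$25,053 × 150%/6⌋ = $6,263; SL = ⌊$21,853/5⌋ = $4,370 → take DB $6,263. Book value $18,790.
Year 3: DB = ⌊$18,790 × 150%/6⌋ = $4,697; SL = ⌊$15,590/4⌋ = $3,897 → take DB $4,697. Book value $14,093.
Year 4: DB = ⌊$14,093 × 150%/6⌋ = $3,523; SL = ⌊$10,893/3⌋ = $3,631 → take SL $3,631. Book value $10,462.
Year 5: DB = ⌊$10,462 × 150%/6⌋ = $2,615; SL = ⌊$7,262/2⌋ = $3,631 → take SL $3,631. Book value $6,831.
Year 6 (final): $6,831 − $3,200 = $3,631. Book value $3,200.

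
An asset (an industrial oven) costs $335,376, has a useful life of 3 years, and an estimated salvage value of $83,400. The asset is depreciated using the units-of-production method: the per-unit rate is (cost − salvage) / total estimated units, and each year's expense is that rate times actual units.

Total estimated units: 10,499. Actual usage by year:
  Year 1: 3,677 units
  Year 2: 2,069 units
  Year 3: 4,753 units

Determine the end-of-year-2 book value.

Depreciable base = $335,376 − $83,400 = $251,976.
Rate = $251,976 / 10,499 units = $24 per unit.
Year 1: 3,677 × $24 = $88,248. Book value $247,128.
Year 2: 2,069 × $24 = $49,656. Book value $197,472.

$197,472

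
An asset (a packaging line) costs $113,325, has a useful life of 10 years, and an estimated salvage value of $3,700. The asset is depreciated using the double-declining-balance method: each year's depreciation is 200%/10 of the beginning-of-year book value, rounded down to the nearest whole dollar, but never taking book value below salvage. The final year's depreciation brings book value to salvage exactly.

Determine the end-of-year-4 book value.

$46,419

Depreciable base = $113,325 − $3,700 = $109,625.
Year 1: ⌊$113,325 × 200%/10⌋ = $22,665. Book value $90,660.
Year 2: ⌊$90,660 × 200%/10⌋ = $18,132. Book value $72,528.
Year 3: ⌊$72,528 × 200%/10⌋ = $14,505. Book value $58,023.
Year 4: ⌊$58,023 × 200%/10⌋ = $11,604. Book value $46,419.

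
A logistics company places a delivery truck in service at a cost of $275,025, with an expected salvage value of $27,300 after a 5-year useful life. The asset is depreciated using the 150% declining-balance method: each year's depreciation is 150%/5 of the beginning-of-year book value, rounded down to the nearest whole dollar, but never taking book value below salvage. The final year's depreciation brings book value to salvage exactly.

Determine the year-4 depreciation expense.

Depreciable base = $275,025 − $27,300 = $247,725.
Year 1: ⌊$275,025 × 150%/5⌋ = $82,507. Book value $192,518.
Year 2: ⌊$192,518 × 150%/5⌋ = $57,755. Book value $134,763.
Year 3: ⌊$134,763 × 150%/5⌋ = $40,428. Book value $94,335.
Year 4: ⌊$94,335 × 150%/5⌋ = $28,300. Book value $66,035.

$28,300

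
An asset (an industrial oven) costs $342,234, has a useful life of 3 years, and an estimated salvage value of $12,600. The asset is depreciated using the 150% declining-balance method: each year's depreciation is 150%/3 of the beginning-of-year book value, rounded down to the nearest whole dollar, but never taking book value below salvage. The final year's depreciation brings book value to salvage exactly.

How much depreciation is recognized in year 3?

$72,959

Depreciable base = $342,234 − $12,600 = $329,634.
Year 1: ⌊$342,234 × 150%/3⌋ = $171,117. Book value $171,117.
Year 2: ⌊$171,117 × 150%/3⌋ = $85,558. Book value $85,559.
Year 3 (final): $85,559 − $12,600 = $72,959. Book value $12,600.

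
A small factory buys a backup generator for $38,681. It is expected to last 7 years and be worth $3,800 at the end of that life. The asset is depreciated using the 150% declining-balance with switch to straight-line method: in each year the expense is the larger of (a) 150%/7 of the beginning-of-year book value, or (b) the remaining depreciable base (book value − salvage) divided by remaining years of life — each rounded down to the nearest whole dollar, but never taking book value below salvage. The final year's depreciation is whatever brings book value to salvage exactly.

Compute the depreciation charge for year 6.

Depreciable base = $38,681 − $3,800 = $34,881.
Year 1: DB = ⌊$38,681 × 150%/7⌋ = $8,288; SL = ⌊$34,881/7⌋ = $4,983 → take DB $8,288. Book value $30,393.
Year 2: DB = ⌊$30,393 × 150%/7⌋ = $6,512; SL = ⌊$26,593/6⌋ = $4,432 → take DB $6,512. Book value $23,881.
Year 3: DB = ⌊$23,881 × 150%/7⌋ = $5,117; SL = ⌊$20,081/5⌋ = $4,016 → take DB $5,117. Book value $18,764.
Year 4: DB = ⌊$18,764 × 150%/7⌋ = $4,020; SL = ⌊$14,964/4⌋ = $3,741 → take DB $4,020. Book value $14,744.
Year 5: DB = ⌊$14,744 × 150%/7⌋ = $3,159; SL = ⌊$10,944/3⌋ = $3,648 → take SL $3,648. Book value $11,096.
Year 6: DB = ⌊$11,096 × 150%/7⌋ = $2,377; SL = ⌊$7,296/2⌋ = $3,648 → take SL $3,648. Book value $7,448.

$3,648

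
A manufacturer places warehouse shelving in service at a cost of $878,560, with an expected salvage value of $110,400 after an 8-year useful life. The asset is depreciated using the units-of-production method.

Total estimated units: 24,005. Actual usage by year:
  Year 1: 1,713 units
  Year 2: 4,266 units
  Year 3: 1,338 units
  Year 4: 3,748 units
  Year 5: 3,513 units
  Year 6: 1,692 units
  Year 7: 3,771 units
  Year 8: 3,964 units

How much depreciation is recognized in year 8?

$126,848

Depreciable base = $878,560 − $110,400 = $768,160.
Rate = $768,160 / 24,005 units = $32 per unit.
Year 1: 1,713 × $32 = $54,816. Book value $823,744.
Year 2: 4,266 × $32 = $136,512. Book value $687,232.
Year 3: 1,338 × $32 = $42,816. Book value $644,416.
Year 4: 3,748 × $32 = $119,936. Book value $524,480.
Year 5: 3,513 × $32 = $112,416. Book value $412,064.
Year 6: 1,692 × $32 = $54,144. Book value $357,920.
Year 7: 3,771 × $32 = $120,672. Book value $237,248.
Year 8: 3,964 × $32 = $126,848. Book value $110,400.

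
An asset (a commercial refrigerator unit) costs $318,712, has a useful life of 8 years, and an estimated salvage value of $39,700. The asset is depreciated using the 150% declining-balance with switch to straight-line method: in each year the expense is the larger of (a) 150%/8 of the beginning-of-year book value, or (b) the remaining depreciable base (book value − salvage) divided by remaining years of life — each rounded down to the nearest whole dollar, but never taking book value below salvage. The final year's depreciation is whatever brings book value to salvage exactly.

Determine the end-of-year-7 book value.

$64,085

Depreciable base = $318,712 − $39,700 = $279,012.
Year 1: DB = ⌊$318,712 × 150%/8⌋ = $59,758; SL = ⌊$279,012/8⌋ = $34,876 → take DB $59,758. Book value $258,954.
Year 2: DB = ⌊$258,954 × 150%/8⌋ = $48,553; SL = ⌊$219,254/7⌋ = $31,322 → take DB $48,553. Book value $210,401.
Year 3: DB = ⌊$210,401 × 150%/8⌋ = $39,450; SL = ⌊$170,701/6⌋ = $28,450 → take DB $39,450. Book value $170,951.
Year 4: DB = ⌊$170,951 × 150%/8⌋ = $32,053; SL = ⌊$131,251/5⌋ = $26,250 → take DB $32,053. Book value $138,898.
Year 5: DB = ⌊$138,898 × 150%/8⌋ = $26,043; SL = ⌊$99,198/4⌋ = $24,799 → take DB $26,043. Book value $112,855.
Year 6: DB = ⌊$112,855 × 150%/8⌋ = $21,160; SL = ⌊$73,155/3⌋ = $24,385 → take SL $24,385. Book value $88,470.
Year 7: DB = ⌊$88,470 × 150%/8⌋ = $16,588; SL = ⌊$48,770/2⌋ = $24,385 → take SL $24,385. Book value $64,085.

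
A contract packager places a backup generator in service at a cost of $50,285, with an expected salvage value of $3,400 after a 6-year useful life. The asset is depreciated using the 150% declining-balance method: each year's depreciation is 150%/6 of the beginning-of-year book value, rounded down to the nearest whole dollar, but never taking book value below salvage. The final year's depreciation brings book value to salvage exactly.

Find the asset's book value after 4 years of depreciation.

$15,912

Depreciable base = $50,285 − $3,400 = $46,885.
Year 1: ⌊$50,285 × 150%/6⌋ = $12,571. Book value $37,714.
Year 2: ⌊$37,714 × 150%/6⌋ = $9,428. Book value $28,286.
Year 3: ⌊$28,286 × 150%/6⌋ = $7,071. Book value $21,215.
Year 4: ⌊$21,215 × 150%/6⌋ = $5,303. Book value $15,912.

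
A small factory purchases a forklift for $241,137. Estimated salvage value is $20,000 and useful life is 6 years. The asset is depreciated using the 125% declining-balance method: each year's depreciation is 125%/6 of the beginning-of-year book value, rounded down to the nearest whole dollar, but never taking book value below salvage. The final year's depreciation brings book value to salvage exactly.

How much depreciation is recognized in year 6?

Depreciable base = $241,137 − $20,000 = $221,137.
Year 1: ⌊$241,137 × 125%/6⌋ = $50,236. Book value $190,901.
Year 2: ⌊$190,901 × 125%/6⌋ = $39,771. Book value $151,130.
Year 3: ⌊$151,130 × 125%/6⌋ = $31,485. Book value $119,645.
Year 4: ⌊$119,645 × 125%/6⌋ = $24,926. Book value $94,719.
Year 5: ⌊$94,719 × 125%/6⌋ = $19,733. Book value $74,986.
Year 6 (final): $74,986 − $20,000 = $54,986. Book value $20,000.

$54,986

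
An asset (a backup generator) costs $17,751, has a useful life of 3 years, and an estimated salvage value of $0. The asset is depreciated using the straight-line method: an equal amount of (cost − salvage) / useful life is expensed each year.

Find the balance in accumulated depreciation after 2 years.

Depreciable base = $17,751 − $0 = $17,751.
Annual expense = $17,751 / 3 = $5,917.
End of year 1: book value $11,834.
End of year 2: book value $5,917.
Accumulated through year 2 = $17,751 − $5,917 = $11,834.

$11,834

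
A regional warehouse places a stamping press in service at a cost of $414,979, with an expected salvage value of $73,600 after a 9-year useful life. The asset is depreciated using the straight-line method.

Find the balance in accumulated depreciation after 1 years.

$37,931

Depreciable base = $414,979 − $73,600 = $341,379.
Annual expense = $341,379 / 9 = $37,931.
End of year 1: book value $377,048.
Accumulated through year 1 = $414,979 − $377,048 = $37,931.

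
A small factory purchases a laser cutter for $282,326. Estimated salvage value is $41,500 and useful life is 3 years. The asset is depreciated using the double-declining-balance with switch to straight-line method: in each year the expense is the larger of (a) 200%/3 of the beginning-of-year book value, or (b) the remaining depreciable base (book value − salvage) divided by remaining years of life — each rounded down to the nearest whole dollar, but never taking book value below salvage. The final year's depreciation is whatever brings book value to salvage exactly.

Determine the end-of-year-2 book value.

Depreciable base = $282,326 − $41,500 = $240,826.
Year 1: DB = ⌊$282,326 × 200%/3⌋ = $188,217; SL = ⌊$240,826/3⌋ = $80,275 → take DB $188,217. Book value $94,109.
Year 2: DB = ⌊$94,109 × 200%/3⌋ = $62,739; SL = ⌊$52,609/2⌋ = $26,304 → take DB $62,739, capped at $52,609. Book value $41,500.

$41,500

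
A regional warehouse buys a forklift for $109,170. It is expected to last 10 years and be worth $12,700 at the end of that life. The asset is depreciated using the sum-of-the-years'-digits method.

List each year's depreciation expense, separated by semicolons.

$17,540; $15,786; $14,032; $12,278; $10,524; $8,770; $7,016; $5,262; $3,508; $1,754

Depreciable base = $109,170 − $12,700 = $96,470.
Sum of the years' digits = 10+9+8+7+6+5+4+3+2+1 = 55.
Year 1: $96,470 × 10/55 = $17,540. Book value $91,630.
Year 2: $96,470 × 9/55 = $15,786. Book value $75,844.
Year 3: $96,470 × 8/55 = $14,032. Book value $61,812.
Year 4: $96,470 × 7/55 = $12,278. Book value $49,534.
Year 5: $96,470 × 6/55 = $10,524. Book value $39,010.
Year 6: $96,470 × 5/55 = $8,770. Book value $30,240.
Year 7: $96,470 × 4/55 = $7,016. Book value $23,224.
Year 8: $96,470 × 3/55 = $5,262. Book value $17,962.
Year 9: $96,470 × 2/55 = $3,508. Book value $14,454.
Year 10: $96,470 × 1/55 = $1,754. Book value $12,700.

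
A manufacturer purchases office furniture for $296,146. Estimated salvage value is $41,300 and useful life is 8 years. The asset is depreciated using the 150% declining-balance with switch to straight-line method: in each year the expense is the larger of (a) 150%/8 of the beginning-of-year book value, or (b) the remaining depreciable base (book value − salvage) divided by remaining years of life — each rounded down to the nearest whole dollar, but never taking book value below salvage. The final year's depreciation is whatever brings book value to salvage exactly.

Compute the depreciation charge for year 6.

Depreciable base = $296,146 − $41,300 = $254,846.
Year 1: DB = ⌊$296,146 × 150%/8⌋ = $55,527; SL = ⌊$254,846/8⌋ = $31,855 → take DB $55,527. Book value $240,619.
Year 2: DB = ⌊$240,619 × 150%/8⌋ = $45,116; SL = ⌊$199,319/7⌋ = $28,474 → take DB $45,116. Book value $195,503.
Year 3: DB = ⌊$195,503 × 150%/8⌋ = $36,656; SL = ⌊$154,203/6⌋ = $25,700 → take DB $36,656. Book value $158,847.
Year 4: DB = ⌊$158,847 × 150%/8⌋ = $29,783; SL = ⌊$117,547/5⌋ = $23,509 → take DB $29,783. Book value $129,064.
Year 5: DB = ⌊$129,064 × 150%/8⌋ = $24,199; SL = ⌊$87,764/4⌋ = $21,941 → take DB $24,199. Book value $104,865.
Year 6: DB = ⌊$104,865 × 150%/8⌋ = $19,662; SL = ⌊$63,565/3⌋ = $21,188 → take SL $21,188. Book value $83,677.

$21,188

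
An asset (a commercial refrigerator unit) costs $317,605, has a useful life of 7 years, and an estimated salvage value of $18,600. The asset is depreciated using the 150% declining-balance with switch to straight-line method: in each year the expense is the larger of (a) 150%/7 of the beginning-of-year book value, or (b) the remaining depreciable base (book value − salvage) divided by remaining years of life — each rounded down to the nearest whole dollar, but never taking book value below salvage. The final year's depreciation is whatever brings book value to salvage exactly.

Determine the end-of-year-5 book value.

$86,330

Depreciable base = $317,605 − $18,600 = $299,005.
Year 1: DB = ⌊$317,605 × 150%/7⌋ = $68,058; SL = ⌊$299,005/7⌋ = $42,715 → take DB $68,058. Book value $249,547.
Year 2: DB = ⌊$249,547 × 150%/7⌋ = $53,474; SL = ⌊$230,947/6⌋ = $38,491 → take DB $53,474. Book value $196,073.
Year 3: DB = ⌊$196,073 × 150%/7⌋ = $42,015; SL = ⌊$177,473/5⌋ = $35,494 → take DB $42,015. Book value $154,058.
Year 4: DB = ⌊$154,058 × 150%/7⌋ = $33,012; SL = ⌊$135,458/4⌋ = $33,864 → take SL $33,864. Book value $120,194.
Year 5: DB = ⌊$120,194 × 150%/7⌋ = $25,755; SL = ⌊$101,594/3⌋ = $33,864 → take SL $33,864. Book value $86,330.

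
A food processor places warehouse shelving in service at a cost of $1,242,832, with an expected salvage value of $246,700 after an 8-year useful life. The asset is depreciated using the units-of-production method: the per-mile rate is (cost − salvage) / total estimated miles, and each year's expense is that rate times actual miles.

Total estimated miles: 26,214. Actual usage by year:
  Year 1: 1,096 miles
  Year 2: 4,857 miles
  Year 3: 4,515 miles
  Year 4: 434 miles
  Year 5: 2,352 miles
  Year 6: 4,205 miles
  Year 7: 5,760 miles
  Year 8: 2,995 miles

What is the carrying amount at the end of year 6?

Depreciable base = $1,242,832 − $246,700 = $996,132.
Rate = $996,132 / 26,214 miles = $38 per mile.
Year 1: 1,096 × $38 = $41,648. Book value $1,201,184.
Year 2: 4,857 × $38 = $184,566. Book value $1,016,618.
Year 3: 4,515 × $38 = $171,570. Book value $845,048.
Year 4: 434 × $38 = $16,492. Book value $828,556.
Year 5: 2,352 × $38 = $89,376. Book value $739,180.
Year 6: 4,205 × $38 = $159,790. Book value $579,390.

$579,390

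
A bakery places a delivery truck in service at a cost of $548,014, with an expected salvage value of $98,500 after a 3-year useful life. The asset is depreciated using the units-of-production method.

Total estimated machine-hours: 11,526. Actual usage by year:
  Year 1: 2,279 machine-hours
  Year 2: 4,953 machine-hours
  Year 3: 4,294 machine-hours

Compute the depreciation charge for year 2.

$193,167

Depreciable base = $548,014 − $98,500 = $449,514.
Rate = $449,514 / 11,526 machine-hours = $39 per machine-hour.
Year 1: 2,279 × $39 = $88,881. Book value $459,133.
Year 2: 4,953 × $39 = $193,167. Book value $265,966.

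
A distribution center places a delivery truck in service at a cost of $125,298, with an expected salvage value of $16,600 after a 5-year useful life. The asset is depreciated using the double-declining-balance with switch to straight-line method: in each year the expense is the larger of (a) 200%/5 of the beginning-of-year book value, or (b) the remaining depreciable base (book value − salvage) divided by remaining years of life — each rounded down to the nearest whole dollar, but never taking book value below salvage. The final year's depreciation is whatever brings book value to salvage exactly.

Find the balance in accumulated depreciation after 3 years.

$98,233

Depreciable base = $125,298 − $16,600 = $108,698.
Year 1: DB = ⌊$125,298 × 200%/5⌋ = $50,119; SL = ⌊$108,698/5⌋ = $21,739 → take DB $50,119. Book value $75,179.
Year 2: DB = ⌊$75,179 × 200%/5⌋ = $30,071; SL = ⌊$58,579/4⌋ = $14,644 → take DB $30,071. Book value $45,108.
Year 3: DB = ⌊$45,108 × 200%/5⌋ = $18,043; SL = ⌊$28,508/3⌋ = $9,502 → take DB $18,043. Book value $27,065.
Accumulated through year 3 = $125,298 − $27,065 = $98,233.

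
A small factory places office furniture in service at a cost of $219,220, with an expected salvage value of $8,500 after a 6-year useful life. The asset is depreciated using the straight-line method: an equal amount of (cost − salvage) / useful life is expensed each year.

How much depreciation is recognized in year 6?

Depreciable base = $219,220 − $8,500 = $210,720.
Annual expense = $210,720 / 6 = $35,120.

$35,120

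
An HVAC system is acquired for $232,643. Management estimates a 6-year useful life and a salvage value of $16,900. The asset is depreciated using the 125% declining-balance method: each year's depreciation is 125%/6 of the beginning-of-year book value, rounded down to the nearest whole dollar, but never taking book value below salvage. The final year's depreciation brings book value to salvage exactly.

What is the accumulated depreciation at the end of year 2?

$86,837

Depreciable base = $232,643 − $16,900 = $215,743.
Year 1: ⌊$232,643 × 125%/6⌋ = $48,467. Book value $184,176.
Year 2: ⌊$184,176 × 125%/6⌋ = $38,370. Book value $145,806.
Accumulated through year 2 = $232,643 − $145,806 = $86,837.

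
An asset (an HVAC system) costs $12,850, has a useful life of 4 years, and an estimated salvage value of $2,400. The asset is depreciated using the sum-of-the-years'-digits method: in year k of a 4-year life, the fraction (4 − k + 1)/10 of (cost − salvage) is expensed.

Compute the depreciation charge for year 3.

Depreciable base = $12,850 − $2,400 = $10,450.
Sum of the years' digits = 4+3+2+1 = 10.
Year 1: $10,450 × 4/10 = $4,180. Book value $8,670.
Year 2: $10,450 × 3/10 = $3,135. Book value $5,535.
Year 3: $10,450 × 2/10 = $2,090. Book value $3,445.

$2,090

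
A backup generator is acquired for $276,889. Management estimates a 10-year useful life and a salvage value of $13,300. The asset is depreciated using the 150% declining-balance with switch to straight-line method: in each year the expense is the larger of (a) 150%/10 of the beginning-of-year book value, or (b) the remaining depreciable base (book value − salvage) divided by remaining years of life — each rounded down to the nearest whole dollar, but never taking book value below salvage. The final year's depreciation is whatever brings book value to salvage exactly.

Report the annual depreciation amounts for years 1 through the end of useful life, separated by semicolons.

Depreciable base = $276,889 − $13,300 = $263,589.
Year 1: DB = ⌊$276,889 × 150%/10⌋ = $41,533; SL = ⌊$263,589/10⌋ = $26,358 → take DB $41,533. Book value $235,356.
Year 2: DB = ⌊$235,356 × 150%/10⌋ = $35,303; SL = ⌊$222,056/9⌋ = $24,672 → take DB $35,303. Book value $200,053.
Year 3: DB = ⌊$200,053 × 150%/10⌋ = $30,007; SL = ⌊$186,753/8⌋ = $23,344 → take DB $30,007. Book value $170,046.
Year 4: DB = ⌊$170,046 × 150%/10⌋ = $25,506; SL = ⌊$156,746/7⌋ = $22,392 → take DB $25,506. Book value $144,540.
Year 5: DB = ⌊$144,540 × 150%/10⌋ = $21,681; SL = ⌊$131,240/6⌋ = $21,873 → take SL $21,873. Book value $122,667.
Year 6: DB = ⌊$122,667 × 150%/10⌋ = $18,400; SL = ⌊$109,367/5⌋ = $21,873 → take SL $21,873. Book value $100,794.
Year 7: DB = ⌊$100,794 × 150%/10⌋ = $15,119; SL = ⌊$87,494/4⌋ = $21,873 → take SL $21,873. Book value $78,921.
Year 8: DB = ⌊$78,921 × 150%/10⌋ = $11,838; SL = ⌊$65,621/3⌋ = $21,873 → take SL $21,873. Book value $57,048.
Year 9: DB = ⌊$57,048 × 150%/10⌋ = $8,557; SL = ⌊$43,748/2⌋ = $21,874 → take SL $21,874. Book value $35,174.
Year 10 (final): $35,174 − $13,300 = $21,874. Book value $13,300.

$41,533; $35,303; $30,007; $25,506; $21,873; $21,873; $21,873; $21,873; $21,874; $21,874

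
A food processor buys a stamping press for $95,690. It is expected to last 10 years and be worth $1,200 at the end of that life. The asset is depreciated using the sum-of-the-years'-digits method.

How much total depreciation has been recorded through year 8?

Depreciable base = $95,690 − $1,200 = $94,490.
Sum of the years' digits = 10+9+8+7+6+5+4+3+2+1 = 55.
Year 1: $94,490 × 10/55 = $17,180. Book value $78,510.
Year 2: $94,490 × 9/55 = $15,462. Book value $63,048.
Year 3: $94,490 × 8/55 = $13,744. Book value $49,304.
Year 4: $94,490 × 7/55 = $12,026. Book value $37,278.
Year 5: $94,490 × 6/55 = $10,308. Book value $26,970.
Year 6: $94,490 × 5/55 = $8,590. Book value $18,380.
Year 7: $94,490 × 4/55 = $6,872. Book value $11,508.
Year 8: $94,490 × 3/55 = $5,154. Book value $6,354.
Accumulated through year 8 = $95,690 − $6,354 = $89,336.

$89,336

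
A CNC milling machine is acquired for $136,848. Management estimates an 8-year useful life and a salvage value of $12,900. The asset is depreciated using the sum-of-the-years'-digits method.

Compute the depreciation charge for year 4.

$17,215

Depreciable base = $136,848 − $12,900 = $123,948.
Sum of the years' digits = 8+7+6+5+4+3+2+1 = 36.
Year 1: $123,948 × 8/36 = $27,544. Book value $109,304.
Year 2: $123,948 × 7/36 = $24,101. Book value $85,203.
Year 3: $123,948 × 6/36 = $20,658. Book value $64,545.
Year 4: $123,948 × 5/36 = $17,215. Book value $47,330.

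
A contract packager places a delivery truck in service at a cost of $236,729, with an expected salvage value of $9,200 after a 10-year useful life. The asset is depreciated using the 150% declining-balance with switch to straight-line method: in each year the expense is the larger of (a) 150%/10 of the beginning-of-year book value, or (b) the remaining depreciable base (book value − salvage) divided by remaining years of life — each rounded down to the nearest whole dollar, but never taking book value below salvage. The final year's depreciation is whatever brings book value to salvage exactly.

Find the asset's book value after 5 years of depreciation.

Depreciable base = $236,729 − $9,200 = $227,529.
Year 1: DB = ⌊$236,729 × 150%/10⌋ = $35,509; SL = ⌊$227,529/10⌋ = $22,752 → take DB $35,509. Book value $201,220.
Year 2: DB = ⌊$201,220 × 150%/10⌋ = $30,183; SL = ⌊$192,020/9⌋ = $21,335 → take DB $30,183. Book value $171,037.
Year 3: DB = ⌊$171,037 × 150%/10⌋ = $25,655; SL = ⌊$161,837/8⌋ = $20,229 → take DB $25,655. Book value $145,382.
Year 4: DB = ⌊$145,382 × 150%/10⌋ = $21,807; SL = ⌊$136,182/7⌋ = $19,454 → take DB $21,807. Book value $123,575.
Year 5: DB = ⌊$123,575 × 150%/10⌋ = $18,536; SL = ⌊$114,375/6⌋ = $19,062 → take SL $19,062. Book value $104,513.

$104,513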